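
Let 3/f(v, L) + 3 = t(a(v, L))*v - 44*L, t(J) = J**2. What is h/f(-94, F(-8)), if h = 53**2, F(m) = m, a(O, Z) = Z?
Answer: -5306201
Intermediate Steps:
f(v, L) = 3/(-3 - 44*L + v*L**2) (f(v, L) = 3/(-3 + (L**2*v - 44*L)) = 3/(-3 + (v*L**2 - 44*L)) = 3/(-3 + (-44*L + v*L**2)) = 3/(-3 - 44*L + v*L**2))
h = 2809
h/f(-94, F(-8)) = 2809/((3/(-3 - 44*(-8) - 94*(-8)**2))) = 2809/((3/(-3 + 352 - 94*64))) = 2809/((3/(-3 + 352 - 6016))) = 2809/((3/(-5667))) = 2809/((3*(-1/5667))) = 2809/(-1/1889) = 2809*(-1889) = -5306201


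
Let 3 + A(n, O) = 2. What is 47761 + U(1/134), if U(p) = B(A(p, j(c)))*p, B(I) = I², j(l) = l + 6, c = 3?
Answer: 6399975/134 ≈ 47761.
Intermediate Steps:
j(l) = 6 + l
A(n, O) = -1 (A(n, O) = -3 + 2 = -1)
U(p) = p (U(p) = (-1)²*p = 1*p = p)
47761 + U(1/134) = 47761 + 1/134 = 6399975/134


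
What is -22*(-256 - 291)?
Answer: 12034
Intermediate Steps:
-22*(-256 - 291) = -22*(-547) = 12034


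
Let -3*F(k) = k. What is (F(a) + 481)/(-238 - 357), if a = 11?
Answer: -1432/1785 ≈ -0.80224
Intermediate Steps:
F(k) = -k/3
(F(a) + 481)/(-238 - 357) = (-⅓*11 + 481)/(-238 - 357) = (-11/3 + 481)/(-595) = (1432/3)*(-1/595) = -1432/1785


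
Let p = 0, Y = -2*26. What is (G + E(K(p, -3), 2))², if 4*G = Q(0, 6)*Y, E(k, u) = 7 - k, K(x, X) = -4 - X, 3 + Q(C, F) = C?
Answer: 2209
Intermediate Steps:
Q(C, F) = -3 + C
Y = -52
G = 39 (G = ((-3 + 0)*(-52))/4 = (-3*(-52))/4 = (¼)*156 = 39)
(G + E(K(p, -3), 2))² = (39 + (7 - (-4 - 1*(-3))))² = (39 + (7 - (-4 + 3)))² = (39 + (7 - 1*(-1)))² = (39 + (7 + 1))² = (39 + 8)² = 47² = 2209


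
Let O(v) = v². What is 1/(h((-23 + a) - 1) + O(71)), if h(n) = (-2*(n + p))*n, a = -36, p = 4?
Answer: -1/1679 ≈ -0.00059559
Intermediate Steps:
h(n) = n*(-8 - 2*n) (h(n) = (-2*(n + 4))*n = (-2*(4 + n))*n = (-8 - 2*n)*n = n*(-8 - 2*n))
1/(h((-23 + a) - 1) + O(71)) = 1/(-2*((-23 - 36) - 1)*(4 + ((-23 - 36) - 1)) + 71²) = 1/(-2*(-59 - 1)*(4 + (-59 - 1)) + 5041) = 1/(-2*(-60)*(4 - 60) + 5041) = 1/(-2*(-60)*(-56) + 5041) = 1/(-6720 + 5041) = 1/(-1679) = -1/1679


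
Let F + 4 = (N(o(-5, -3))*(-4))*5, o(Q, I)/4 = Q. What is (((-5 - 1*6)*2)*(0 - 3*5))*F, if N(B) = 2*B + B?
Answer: 394680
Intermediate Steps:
o(Q, I) = 4*Q
N(B) = 3*B
F = 1196 (F = -4 + ((3*(4*(-5)))*(-4))*5 = -4 + ((3*(-20))*(-4))*5 = -4 - 60*(-4)*5 = -4 + 240*5 = -4 + 1200 = 1196)
(((-5 - 1*6)*2)*(0 - 3*5))*F = (((-5 - 1*6)*2)*(0 - 3*5))*1196 = (((-5 - 6)*2)*(0 - 15))*1196 = (-11*2*(-15))*1196 = -22*(-15)*1196 = 330*1196 = 394680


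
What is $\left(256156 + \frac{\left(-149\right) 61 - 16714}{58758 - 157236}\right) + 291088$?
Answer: $\frac{5987946715}{10942} \approx 5.4724 \cdot 10^{5}$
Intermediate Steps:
$\left(256156 + \frac{\left(-149\right) 61 - 16714}{58758 - 157236}\right) + 291088 = \left(256156 + \frac{-9089 - 16714}{-98478}\right) + 291088 = \left(256156 - - \frac{2867}{10942}\right) + 291088 = \left(256156 + \frac{2867}{10942}\right) + 291088 = \frac{2802861819}{10942} + 291088 = \frac{5987946715}{10942}$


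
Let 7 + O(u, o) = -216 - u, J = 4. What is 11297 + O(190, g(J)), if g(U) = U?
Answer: 10884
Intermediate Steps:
O(u, o) = -223 - u (O(u, o) = -7 + (-216 - u) = -223 - u)
11297 + O(190, g(J)) = 11297 + (-223 - 1*190) = 11297 + (-223 - 190) = 11297 - 413 = 10884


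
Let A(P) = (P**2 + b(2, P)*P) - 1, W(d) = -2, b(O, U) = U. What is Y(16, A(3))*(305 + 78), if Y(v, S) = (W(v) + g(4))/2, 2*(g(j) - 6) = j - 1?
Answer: 4213/4 ≈ 1053.3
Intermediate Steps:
g(j) = 11/2 + j/2 (g(j) = 6 + (j - 1)/2 = 6 + (-1 + j)/2 = 6 + (-1/2 + j/2) = 11/2 + j/2)
A(P) = -1 + 2*P**2 (A(P) = (P**2 + P*P) - 1 = (P**2 + P**2) - 1 = 2*P**2 - 1 = -1 + 2*P**2)
Y(v, S) = 11/4 (Y(v, S) = (-2 + (11/2 + (1/2)*4))/2 = (-2 + (11/2 + 2))/2 = (-2 + 15/2)/2 = (1/2)*(11/2) = 11/4)
Y(16, A(3))*(305 + 78) = 11*(305 + 78)/4 = (11/4)*383 = 4213/4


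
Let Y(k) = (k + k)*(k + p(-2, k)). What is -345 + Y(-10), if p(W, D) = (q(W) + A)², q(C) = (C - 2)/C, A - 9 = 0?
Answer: -2565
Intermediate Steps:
A = 9 (A = 9 + 0 = 9)
q(C) = (-2 + C)/C
p(W, D) = (9 + (-2 + W)/W)² (p(W, D) = ((-2 + W)/W + 9)² = (9 + (-2 + W)/W)²)
Y(k) = 2*k*(121 + k) (Y(k) = (k + k)*(k + 4*(-1 + 5*(-2))²/(-2)²) = (2*k)*(k + 4*(¼)*(-1 - 10)²) = (2*k)*(k + 4*(¼)*(-11)²) = (2*k)*(k + 4*(¼)*121) = (2*k)*(k + 121) = (2*k)*(121 + k) = 2*k*(121 + k))
-345 + Y(-10) = -345 + 2*(-10)*(121 - 10) = -345 + 2*(-10)*111 = -345 - 2220 = -2565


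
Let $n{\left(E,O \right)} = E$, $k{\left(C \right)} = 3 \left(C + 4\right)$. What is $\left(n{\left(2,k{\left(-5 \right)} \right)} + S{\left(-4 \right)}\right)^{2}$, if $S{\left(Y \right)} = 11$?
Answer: $169$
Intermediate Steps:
$k{\left(C \right)} = 12 + 3 C$ ($k{\left(C \right)} = 3 \left(4 + C\right) = 12 + 3 C$)
$\left(n{\left(2,k{\left(-5 \right)} \right)} + S{\left(-4 \right)}\right)^{2} = \left(2 + 11\right)^{2} = 13^{2} = 169$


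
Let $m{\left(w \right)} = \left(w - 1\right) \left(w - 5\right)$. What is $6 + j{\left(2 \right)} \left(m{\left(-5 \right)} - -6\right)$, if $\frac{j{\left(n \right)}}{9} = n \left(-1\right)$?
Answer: $-1182$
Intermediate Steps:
$j{\left(n \right)} = - 9 n$ ($j{\left(n \right)} = 9 n \left(-1\right) = 9 \left(- n\right) = - 9 n$)
$m{\left(w \right)} = \left(-1 + w\right) \left(-5 + w\right)$
$6 + j{\left(2 \right)} \left(m{\left(-5 \right)} - -6\right) = 6 + \left(-9\right) 2 \left(\left(5 + \left(-5\right)^{2} - -30\right) - -6\right) = 6 - 18 \left(\left(5 + 25 + 30\right) + 6\right) = 6 - 18 \left(60 + 6\right) = 6 - 1188 = -1182$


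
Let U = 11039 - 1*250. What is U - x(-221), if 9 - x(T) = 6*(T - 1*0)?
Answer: 9454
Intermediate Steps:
x(T) = 9 - 6*T (x(T) = 9 - 6*(T - 1*0) = 9 - 6*(T + 0) = 9 - 6*T)
U = 10789 (U = 11039 - 250 = 10789)
U - x(-221) = 10789 - (9 - 6*(-221)) = 10789 - (9 + 1326) = 10789 - 1*1335 = 10789 - 1335 = 9454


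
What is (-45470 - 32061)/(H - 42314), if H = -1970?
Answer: 77531/44284 ≈ 1.7508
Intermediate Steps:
(-45470 - 32061)/(H - 42314) = (-45470 - 32061)/(-1970 - 42314) = -77531/(-44284) = -77531*(-1/44284) = 77531/44284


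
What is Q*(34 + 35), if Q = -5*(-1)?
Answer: 345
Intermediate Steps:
Q = 5
Q*(34 + 35) = 5*(34 + 35) = 5*69 = 345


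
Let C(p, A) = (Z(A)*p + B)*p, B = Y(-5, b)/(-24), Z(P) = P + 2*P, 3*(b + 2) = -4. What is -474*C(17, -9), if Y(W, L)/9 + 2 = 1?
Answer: 14782401/4 ≈ 3.6956e+6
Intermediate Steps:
b = -10/3 (b = -2 + (⅓)*(-4) = -2 - 4/3 = -10/3 ≈ -3.3333)
Y(W, L) = -9 (Y(W, L) = -18 + 9*1 = -18 + 9 = -9)
Z(P) = 3*P
B = 3/8 (B = -9/(-24) = -9*(-1/24) = 3/8 ≈ 0.37500)
C(p, A) = p*(3/8 + 3*A*p) (C(p, A) = ((3*A)*p + 3/8)*p = (3*A*p + 3/8)*p = (3/8 + 3*A*p)*p = p*(3/8 + 3*A*p))
-474*C(17, -9) = -711*17*(1 + 8*(-9)*17)/4 = -711*17*(1 - 1224)/4 = -711*17*(-1223)/4 = -474*(-62373/8) = 14782401/4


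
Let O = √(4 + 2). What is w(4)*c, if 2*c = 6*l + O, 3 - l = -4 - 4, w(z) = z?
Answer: 132 + 2*√6 ≈ 136.90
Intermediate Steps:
O = √6 ≈ 2.4495
l = 11 (l = 3 - (-4 - 4) = 3 - 1*(-8) = 3 + 8 = 11)
c = 33 + √6/2 (c = (6*11 + √6)/2 = (66 + √6)/2 = 33 + √6/2 ≈ 34.225)
w(4)*c = 4*(33 + √6/2) = 132 + 2*√6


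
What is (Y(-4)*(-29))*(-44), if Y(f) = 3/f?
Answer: -957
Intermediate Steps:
(Y(-4)*(-29))*(-44) = ((3/(-4))*(-29))*(-44) = ((3*(-¼))*(-29))*(-44) = -¾*(-29)*(-44) = (87/4)*(-44) = -957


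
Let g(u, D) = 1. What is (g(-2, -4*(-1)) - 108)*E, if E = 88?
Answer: -9416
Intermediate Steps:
(g(-2, -4*(-1)) - 108)*E = (1 - 108)*88 = -107*88 = -9416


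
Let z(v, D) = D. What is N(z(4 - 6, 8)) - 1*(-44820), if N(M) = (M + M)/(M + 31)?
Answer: 1747996/39 ≈ 44820.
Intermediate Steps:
N(M) = 2*M/(31 + M) (N(M) = (2*M)/(31 + M) = 2*M/(31 + M))
N(z(4 - 6, 8)) - 1*(-44820) = 2*8/(31 + 8) - 1*(-44820) = 2*8/39 + 44820 = 2*8*(1/39) + 44820 = 16/39 + 44820 = 1747996/39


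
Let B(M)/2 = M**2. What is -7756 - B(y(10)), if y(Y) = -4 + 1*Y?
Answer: -7828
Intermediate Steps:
y(Y) = -4 + Y
B(M) = 2*M**2
-7756 - B(y(10)) = -7756 - 2*(-4 + 10)**2 = -7756 - 2*6**2 = -7756 - 2*36 = -7756 - 1*72 = -7756 - 72 = -7828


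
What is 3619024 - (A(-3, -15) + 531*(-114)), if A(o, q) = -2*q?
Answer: 3679528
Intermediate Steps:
3619024 - (A(-3, -15) + 531*(-114)) = 3619024 - (-2*(-15) + 531*(-114)) = 3619024 - (30 - 60534) = 3619024 - 1*(-60504) = 3619024 + 60504 = 3679528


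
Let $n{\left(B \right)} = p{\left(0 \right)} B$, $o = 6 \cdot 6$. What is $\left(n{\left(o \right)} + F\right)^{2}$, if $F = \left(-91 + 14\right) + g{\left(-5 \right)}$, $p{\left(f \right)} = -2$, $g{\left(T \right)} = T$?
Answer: $23716$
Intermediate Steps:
$o = 36$
$F = -82$ ($F = \left(-91 + 14\right) - 5 = -77 - 5 = -82$)
$n{\left(B \right)} = - 2 B$
$\left(n{\left(o \right)} + F\right)^{2} = \left(\left(-2\right) 36 - 82\right)^{2} = \left(-72 - 82\right)^{2} = \left(-154\right)^{2} = 23716$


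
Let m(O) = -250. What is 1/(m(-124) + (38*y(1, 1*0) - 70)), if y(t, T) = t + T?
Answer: -1/282 ≈ -0.0035461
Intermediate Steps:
y(t, T) = T + t
1/(m(-124) + (38*y(1, 1*0) - 70)) = 1/(-250 + (38*(1*0 + 1) - 70)) = 1/(-250 + (38*(0 + 1) - 70)) = 1/(-250 + (38*1 - 70)) = 1/(-250 + (38 - 70)) = 1/(-250 - 32) = 1/(-282) = -1/282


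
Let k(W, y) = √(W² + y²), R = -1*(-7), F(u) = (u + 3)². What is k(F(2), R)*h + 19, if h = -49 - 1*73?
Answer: 19 - 122*√674 ≈ -3148.3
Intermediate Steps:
h = -122 (h = -49 - 73 = -122)
F(u) = (3 + u)²
R = 7
k(F(2), R)*h + 19 = √(((3 + 2)²)² + 7²)*(-122) + 19 = √((5²)² + 49)*(-122) + 19 = √(25² + 49)*(-122) + 19 = √(625 + 49)*(-122) + 19 = √674*(-122) + 19 = -122*√674 + 19 = 19 - 122*√674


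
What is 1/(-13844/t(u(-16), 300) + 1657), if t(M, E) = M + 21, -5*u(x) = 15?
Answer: 9/7991 ≈ 0.0011263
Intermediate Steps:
u(x) = -3 (u(x) = -⅕*15 = -3)
t(M, E) = 21 + M
1/(-13844/t(u(-16), 300) + 1657) = 1/(-13844/(21 - 3) + 1657) = 1/(-13844/18 + 1657) = 1/(-13844*1/18 + 1657) = 1/(-6922/9 + 1657) = 1/(7991/9) = 9/7991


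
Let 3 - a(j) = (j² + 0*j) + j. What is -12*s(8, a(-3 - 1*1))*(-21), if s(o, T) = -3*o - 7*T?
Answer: 9828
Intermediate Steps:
a(j) = 3 - j - j² (a(j) = 3 - ((j² + 0*j) + j) = 3 - ((j² + 0) + j) = 3 - (j² + j) = 3 - (j + j²) = 3 + (-j - j²) = 3 - j - j²)
s(o, T) = -7*T - 3*o
-12*s(8, a(-3 - 1*1))*(-21) = -12*(-7*(3 - (-3 - 1*1) - (-3 - 1*1)²) - 3*8)*(-21) = -12*(-7*(3 - (-3 - 1) - (-3 - 1)²) - 24)*(-21) = -12*(-7*(3 - 1*(-4) - 1*(-4)²) - 24)*(-21) = -12*(-7*(3 + 4 - 1*16) - 24)*(-21) = -12*(-7*(3 + 4 - 16) - 24)*(-21) = -12*(-7*(-9) - 24)*(-21) = -12*(63 - 24)*(-21) = -12*39*(-21) = -468*(-21) = 9828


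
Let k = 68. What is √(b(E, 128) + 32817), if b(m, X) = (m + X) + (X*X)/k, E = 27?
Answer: 2*√2399635/17 ≈ 182.24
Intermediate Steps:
b(m, X) = X + m + X²/68 (b(m, X) = (m + X) + (X*X)/68 = (X + m) + X²*(1/68) = (X + m) + X²/68 = X + m + X²/68)
√(b(E, 128) + 32817) = √((128 + 27 + (1/68)*128²) + 32817) = √((128 + 27 + (1/68)*16384) + 32817) = √((128 + 27 + 4096/17) + 32817) = √(6731/17 + 32817) = √(564620/17) = 2*√2399635/17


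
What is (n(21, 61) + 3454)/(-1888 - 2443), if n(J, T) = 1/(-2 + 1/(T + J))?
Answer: -562920/705953 ≈ -0.79739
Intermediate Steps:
n(J, T) = 1/(-2 + 1/(J + T))
(n(21, 61) + 3454)/(-1888 - 2443) = ((-1*21 - 1*61)/(-1 + 2*21 + 2*61) + 3454)/(-1888 - 2443) = ((-21 - 61)/(-1 + 42 + 122) + 3454)/(-4331) = (-82/163 + 3454)*(-1/4331) = (562920/163)*(-1/4331) = -562920/705953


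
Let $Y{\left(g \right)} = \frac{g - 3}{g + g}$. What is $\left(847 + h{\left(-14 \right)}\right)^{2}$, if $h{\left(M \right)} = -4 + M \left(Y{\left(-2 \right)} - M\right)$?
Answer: $\frac{1585081}{4} \approx 3.9627 \cdot 10^{5}$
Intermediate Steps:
$Y{\left(g \right)} = \frac{-3 + g}{2 g}$
$h{\left(M \right)} = -4 + M \left(\frac{5}{4} - M\right)$ ($h{\left(M \right)} = -4 + M \left(\frac{-3 - 2}{2 \left(-2\right)} - M\right) = -4 + M \left(\frac{1}{2} \left(- \frac{1}{2}\right) \left(-5\right) - M\right) = -4 + M \left(\frac{5}{4} - M\right)$)
$\left(847 + h{\left(-14 \right)}\right)^{2} = \left(847 - \frac{435}{2}\right)^{2} = \left(\frac{1259}{2}\right)^{2} = \frac{1585081}{4}$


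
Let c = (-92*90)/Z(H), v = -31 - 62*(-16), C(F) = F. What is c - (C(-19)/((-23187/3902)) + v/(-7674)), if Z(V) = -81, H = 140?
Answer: 17642467135/177937038 ≈ 99.150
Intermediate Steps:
v = 961 (v = -31 + 992 = 961)
c = 920/9 (c = -92*90/(-81) = -8280*(-1/81) = 920/9 ≈ 102.22)
c - (C(-19)/((-23187/3902)) + v/(-7674)) = 920/9 - (-19/((-23187/3902)) + 961/(-7674)) = 920/9 - (-19/((-23187*1/3902)) + 961*(-1/7674)) = 920/9 - (-19/(-23187/3902) - 961/7674) = 920/9 - (-19*(-3902/23187) - 961/7674) = 920/9 - (74138/23187 - 961/7674) = 920/9 - 1*60739145/19770782 = 920/9 - 60739145/19770782 = 17642467135/177937038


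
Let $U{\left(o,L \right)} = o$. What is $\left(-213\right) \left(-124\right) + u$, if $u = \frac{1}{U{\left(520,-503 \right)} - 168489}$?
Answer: $\frac{4436397227}{167969} \approx 26412.0$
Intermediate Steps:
$u = - \frac{1}{167969}$ ($u = \frac{1}{520 - 168489} = \frac{1}{-167969} = - \frac{1}{167969} \approx -5.9535 \cdot 10^{-6}$)
$\left(-213\right) \left(-124\right) + u = \left(-213\right) \left(-124\right) - \frac{1}{167969} = 26412 - \frac{1}{167969} = \frac{4436397227}{167969}$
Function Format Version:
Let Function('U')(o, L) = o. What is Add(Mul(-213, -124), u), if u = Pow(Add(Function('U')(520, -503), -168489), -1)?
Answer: Rational(4436397227, 167969) ≈ 26412.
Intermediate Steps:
u = Rational(-1, 167969) (u = Pow(Add(520, -168489), -1) = Pow(-167969, -1) = Rational(-1, 167969) ≈ -5.9535e-6)
Add(Mul(-213, -124), u) = Add(Mul(-213, -124), Rational(-1, 167969)) = Add(26412, Rational(-1, 167969)) = Rational(4436397227, 167969)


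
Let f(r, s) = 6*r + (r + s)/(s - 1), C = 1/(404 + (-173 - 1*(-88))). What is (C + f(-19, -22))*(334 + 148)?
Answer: -396838312/7337 ≈ -54087.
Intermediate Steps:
C = 1/319 (C = 1/(404 + (-173 + 88)) = 1/(404 - 85) = 1/319 ≈ 0.0031348)
f(r, s) = 6*r + (r + s)/(-1 + s)
(C + f(-19, -22))*(334 + 148) = (1/319 + (-22 - 5*(-19) + 6*(-19)*(-22))/(-1 - 22))*(334 + 148) = (1/319 + (-22 + 95 + 2508)/(-23))*482 = (1/319 - 1/23*2581)*482 = (1/319 - 2581/23)*482 = -823316/7337*482 = -396838312/7337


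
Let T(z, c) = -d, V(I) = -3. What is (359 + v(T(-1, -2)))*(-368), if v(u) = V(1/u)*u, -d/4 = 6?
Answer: -105616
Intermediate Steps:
d = -24 (d = -4*6 = -24)
T(z, c) = 24 (T(z, c) = -1*(-24) = 24)
v(u) = -3*u
(359 + v(T(-1, -2)))*(-368) = (359 - 3*24)*(-368) = (359 - 72)*(-368) = 287*(-368) = -105616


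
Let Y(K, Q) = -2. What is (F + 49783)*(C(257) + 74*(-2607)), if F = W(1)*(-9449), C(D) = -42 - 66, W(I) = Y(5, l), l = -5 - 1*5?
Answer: -13257218706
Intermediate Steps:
l = -10 (l = -5 - 5 = -10)
W(I) = -2
C(D) = -108
F = 18898 (F = -2*(-9449) = 18898)
(F + 49783)*(C(257) + 74*(-2607)) = (18898 + 49783)*(-108 + 74*(-2607)) = 68681*(-108 - 192918) = 68681*(-193026) = -13257218706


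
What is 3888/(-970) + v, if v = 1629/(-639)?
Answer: -225809/34435 ≈ -6.5575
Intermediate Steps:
v = -181/71 (v = 1629*(-1/639) = -181/71 ≈ -2.5493)
3888/(-970) + v = 3888/(-970) - 181/71 = 3888*(-1/970) - 181/71 = -1944/485 - 181/71 = -225809/34435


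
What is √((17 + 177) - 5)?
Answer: 3*√21 ≈ 13.748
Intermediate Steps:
√((17 + 177) - 5) = √(194 - 5) = √189 = 3*√21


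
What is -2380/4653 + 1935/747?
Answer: 802855/386199 ≈ 2.0789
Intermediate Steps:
-2380/4653 + 1935/747 = -2380*1/4653 + 1935*(1/747) = -2380/4653 + 215/83 = 802855/386199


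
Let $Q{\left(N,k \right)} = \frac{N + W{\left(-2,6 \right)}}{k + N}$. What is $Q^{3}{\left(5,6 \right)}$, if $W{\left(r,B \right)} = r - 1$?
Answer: $\frac{8}{1331} \approx 0.0060105$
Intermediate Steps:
$W{\left(r,B \right)} = -1 + r$ ($W{\left(r,B \right)} = r - 1 = -1 + r$)
$Q{\left(N,k \right)} = \frac{-3 + N}{N + k}$ ($Q{\left(N,k \right)} = \frac{N - 3}{k + N} = \frac{N - 3}{N + k} = \frac{-3 + N}{N + k}$)
$Q^{3}{\left(5,6 \right)} = \left(\frac{-3 + 5}{5 + 6}\right)^{3} = \left(\frac{1}{11} \cdot 2\right)^{3} = \left(\frac{2}{11}\right)^{3} = \frac{8}{1331}$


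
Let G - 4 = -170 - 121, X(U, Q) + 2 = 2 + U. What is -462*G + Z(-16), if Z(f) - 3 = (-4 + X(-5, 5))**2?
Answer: 132678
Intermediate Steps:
X(U, Q) = U (X(U, Q) = -2 + (2 + U) = U)
G = -287 (G = 4 + (-170 - 121) = 4 - 291 = -287)
Z(f) = 84 (Z(f) = 3 + (-4 - 5)**2 = 3 + (-9)**2 = 3 + 81 = 84)
-462*G + Z(-16) = -462*(-287) + 84 = 132594 + 84 = 132678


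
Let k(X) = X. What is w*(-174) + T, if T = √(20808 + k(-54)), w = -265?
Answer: 46110 + 3*√2306 ≈ 46254.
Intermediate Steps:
T = 3*√2306 (T = √(20808 - 54) = √20754 = 3*√2306 ≈ 144.06)
w*(-174) + T = -265*(-174) + 3*√2306 = 46110 + 3*√2306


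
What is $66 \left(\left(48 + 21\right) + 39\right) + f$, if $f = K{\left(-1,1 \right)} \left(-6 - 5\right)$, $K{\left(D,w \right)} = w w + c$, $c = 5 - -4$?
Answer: $7018$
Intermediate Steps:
$c = 9$ ($c = 5 + 4 = 9$)
$K{\left(D,w \right)} = 9 + w^{2}$ ($K{\left(D,w \right)} = w w + 9 = w^{2} + 9 = 9 + w^{2}$)
$f = -110$ ($f = \left(9 + 1^{2}\right) \left(-6 - 5\right) = \left(9 + 1\right) \left(-11\right) = 10 \left(-11\right) = -110$)
$66 \left(\left(48 + 21\right) + 39\right) + f = 66 \left(\left(48 + 21\right) + 39\right) - 110 = 66 \left(69 + 39\right) - 110 = 66 \cdot 108 - 110 = 7128 - 110 = 7018$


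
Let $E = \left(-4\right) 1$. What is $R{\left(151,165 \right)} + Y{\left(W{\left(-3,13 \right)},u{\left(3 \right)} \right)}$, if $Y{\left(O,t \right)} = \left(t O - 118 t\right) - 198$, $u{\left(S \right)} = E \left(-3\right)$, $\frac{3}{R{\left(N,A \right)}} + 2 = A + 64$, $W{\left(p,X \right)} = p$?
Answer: $- \frac{374547}{227} \approx -1650.0$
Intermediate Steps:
$E = -4$
$R{\left(N,A \right)} = \frac{3}{62 + A}$ ($R{\left(N,A \right)} = \frac{3}{-2 + \left(A + 64\right)} = \frac{3}{-2 + \left(64 + A\right)} = \frac{3}{62 + A}$)
$u{\left(S \right)} = 12$ ($u{\left(S \right)} = \left(-4\right) \left(-3\right) = 12$)
$Y{\left(O,t \right)} = -198 - 118 t + O t$ ($Y{\left(O,t \right)} = \left(O t - 118 t\right) - 198 = \left(- 118 t + O t\right) - 198 = -198 - 118 t + O t$)
$R{\left(151,165 \right)} + Y{\left(W{\left(-3,13 \right)},u{\left(3 \right)} \right)} = \frac{3}{62 + 165} - 1650 = \frac{3}{227} - 1650 = - \frac{374547}{227}$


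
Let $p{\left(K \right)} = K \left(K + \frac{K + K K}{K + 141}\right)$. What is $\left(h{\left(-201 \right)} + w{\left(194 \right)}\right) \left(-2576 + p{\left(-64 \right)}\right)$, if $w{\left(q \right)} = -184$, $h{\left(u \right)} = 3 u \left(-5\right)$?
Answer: $- \frac{57027664}{11} \approx -5.1843 \cdot 10^{6}$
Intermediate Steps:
$h{\left(u \right)} = - 15 u$
$p{\left(K \right)} = K \left(K + \frac{K + K^{2}}{141 + K}\right)$
$\left(h{\left(-201 \right)} + w{\left(194 \right)}\right) \left(-2576 + p{\left(-64 \right)}\right) = \left(\left(-15\right) \left(-201\right) - 184\right) \left(-2576 + \frac{2 \left(-64\right)^{2} \left(71 - 64\right)}{141 - 64}\right) = \left(3015 - 184\right) \left(-2576 + 2 \cdot 4096 \cdot \frac{1}{77} \cdot 7\right) = 2831 \left(-2576 + 2 \cdot 4096 \cdot \frac{1}{77} \cdot 7\right) = 2831 \left(-2576 + \frac{8192}{11}\right) = 2831 \left(- \frac{20144}{11}\right) = - \frac{57027664}{11}$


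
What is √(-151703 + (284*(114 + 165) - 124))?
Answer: I*√72591 ≈ 269.43*I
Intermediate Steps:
√(-151703 + (284*(114 + 165) - 124)) = √(-151703 + (284*279 - 124)) = √(-151703 + (79236 - 124)) = √(-151703 + 79112) = √(-72591) = I*√72591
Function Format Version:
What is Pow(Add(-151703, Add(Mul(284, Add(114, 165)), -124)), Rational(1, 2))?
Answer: Mul(I, Pow(72591, Rational(1, 2))) ≈ Mul(269.43, I)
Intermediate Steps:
Pow(Add(-151703, Add(Mul(284, Add(114, 165)), -124)), Rational(1, 2)) = Pow(Add(-151703, Add(Mul(284, 279), -124)), Rational(1, 2)) = Pow(Add(-151703, Add(79236, -124)), Rational(1, 2)) = Pow(Add(-151703, 79112), Rational(1, 2)) = Pow(-72591, Rational(1, 2)) = Mul(I, Pow(72591, Rational(1, 2)))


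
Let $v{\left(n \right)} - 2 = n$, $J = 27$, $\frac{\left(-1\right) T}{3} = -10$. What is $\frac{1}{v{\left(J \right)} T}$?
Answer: $\frac{1}{870} \approx 0.0011494$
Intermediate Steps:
$T = 30$ ($T = \left(-3\right) \left(-10\right) = 30$)
$v{\left(n \right)} = 2 + n$
$\frac{1}{v{\left(J \right)} T} = \frac{1}{\left(2 + 27\right) 30} = \frac{1}{29 \cdot 30} = \frac{1}{870}$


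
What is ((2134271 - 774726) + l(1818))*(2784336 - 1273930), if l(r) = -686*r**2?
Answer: -3422512811630714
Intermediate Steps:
((2134271 - 774726) + l(1818))*(2784336 - 1273930) = ((2134271 - 774726) - 686*1818**2)*(2784336 - 1273930) = (1359545 - 686*3305124)*1510406 = (1359545 - 2267315064)*1510406 = -2265955519*1510406 = -3422512811630714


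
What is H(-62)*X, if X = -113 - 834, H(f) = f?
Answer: 58714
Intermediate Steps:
X = -947
H(-62)*X = -62*(-947) = 58714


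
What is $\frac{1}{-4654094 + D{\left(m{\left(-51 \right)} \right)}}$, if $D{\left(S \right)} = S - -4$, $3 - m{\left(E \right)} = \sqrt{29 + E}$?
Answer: $\frac{i}{\sqrt{22} - 4654087 i} \approx -2.1486 \cdot 10^{-7} + 2.1654 \cdot 10^{-13} i$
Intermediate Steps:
$m{\left(E \right)} = 3 - \sqrt{29 + E}$
$D{\left(S \right)} = 4 + S$ ($D{\left(S \right)} = S + 4 = 4 + S$)
$\frac{1}{-4654094 + D{\left(m{\left(-51 \right)} \right)}} = \frac{1}{-4654094 + \left(4 + \left(3 - \sqrt{29 - 51}\right)\right)} = \frac{1}{-4654094 + \left(4 + \left(3 - \sqrt{-22}\right)\right)} = \frac{1}{-4654094 + \left(4 + \left(3 - i \sqrt{22}\right)\right)} = \frac{1}{-4654094 + \left(7 - i \sqrt{22}\right)} = \frac{1}{-4654087 - i \sqrt{22}}$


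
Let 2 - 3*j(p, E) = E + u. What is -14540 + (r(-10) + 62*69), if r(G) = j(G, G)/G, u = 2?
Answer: -30787/3 ≈ -10262.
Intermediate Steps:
j(p, E) = -E/3 (j(p, E) = 2/3 - (E + 2)/3 = 2/3 - (2 + E)/3 = 2/3 + (-2/3 - E/3) = -E/3)
r(G) = -1/3 (r(G) = (-G/3)/G = -1/3)
-14540 + (r(-10) + 62*69) = -14540 + (-1/3 + 62*69) = -14540 + (-1/3 + 4278) = -14540 + 12833/3 = -30787/3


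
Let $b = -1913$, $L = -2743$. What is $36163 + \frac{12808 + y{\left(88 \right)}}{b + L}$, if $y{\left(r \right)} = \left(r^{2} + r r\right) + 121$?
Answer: $\frac{168346511}{4656} \approx 36157.0$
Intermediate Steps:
$y{\left(r \right)} = 121 + 2 r^{2}$ ($y{\left(r \right)} = \left(r^{2} + r^{2}\right) + 121 = 2 r^{2} + 121 = 121 + 2 r^{2}$)
$36163 + \frac{12808 + y{\left(88 \right)}}{b + L} = 36163 + \frac{12808 + \left(121 + 2 \cdot 88^{2}\right)}{-1913 - 2743} = 36163 + \frac{12808 + \left(121 + 2 \cdot 7744\right)}{-4656} = 36163 + \left(12808 + \left(121 + 15488\right)\right) \left(- \frac{1}{4656}\right) = 36163 + \left(12808 + 15609\right) \left(- \frac{1}{4656}\right) = 36163 + 28417 \left(- \frac{1}{4656}\right) = 36163 - \frac{28417}{4656} = \frac{168346511}{4656}$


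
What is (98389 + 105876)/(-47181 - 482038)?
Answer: -204265/529219 ≈ -0.38597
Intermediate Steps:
(98389 + 105876)/(-47181 - 482038) = 204265/(-529219) = 204265*(-1/529219) = -204265/529219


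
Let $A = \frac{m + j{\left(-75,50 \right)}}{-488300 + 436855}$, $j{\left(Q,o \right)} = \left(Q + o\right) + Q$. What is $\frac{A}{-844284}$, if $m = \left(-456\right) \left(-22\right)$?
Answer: $\frac{2483}{10858547595} \approx 2.2867 \cdot 10^{-7}$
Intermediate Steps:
$m = 10032$
$j{\left(Q,o \right)} = o + 2 Q$
$A = - \frac{9932}{51445}$ ($A = \frac{10032 + \left(50 + 2 \left(-75\right)\right)}{-488300 + 436855} = \frac{10032 + \left(50 - 150\right)}{-51445} = \left(10032 - 100\right) \left(- \frac{1}{51445}\right) = 9932 \left(- \frac{1}{51445}\right) = - \frac{9932}{51445} \approx -0.19306$)
$\frac{A}{-844284} = - \frac{9932}{51445 \left(-844284\right)} = \left(- \frac{9932}{51445}\right) \left(- \frac{1}{844284}\right) = \frac{2483}{10858547595}$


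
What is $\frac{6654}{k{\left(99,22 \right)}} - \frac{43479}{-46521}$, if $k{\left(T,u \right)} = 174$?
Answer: $\frac{5872520}{149901} \approx 39.176$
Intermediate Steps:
$\frac{6654}{k{\left(99,22 \right)}} - \frac{43479}{-46521} = \frac{6654}{174} - \frac{43479}{-46521} = 6654 \cdot \frac{1}{174} - - \frac{4831}{5169} = \frac{1109}{29} + \frac{4831}{5169} = \frac{5872520}{149901}$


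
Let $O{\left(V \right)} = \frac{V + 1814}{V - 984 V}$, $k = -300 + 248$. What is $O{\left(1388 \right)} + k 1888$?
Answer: $- \frac{66975865153}{682202} \approx -98176.0$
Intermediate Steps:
$k = -52$
$O{\left(V \right)} = - \frac{1814 + V}{983 V}$ ($O{\left(V \right)} = \frac{1814 + V}{\left(-983\right) V} = \left(1814 + V\right) \left(- \frac{1}{983 V}\right) = - \frac{1814 + V}{983 V}$)
$O{\left(1388 \right)} + k 1888 = \frac{-1814 - 1388}{983 \cdot 1388} - 98176 = \frac{1}{983} \cdot \frac{1}{1388} \left(-1814 - 1388\right) - 98176 = \frac{1}{983} \cdot \frac{1}{1388} \left(-3202\right) - 98176 = - \frac{1601}{682202} - 98176 = - \frac{66975865153}{682202}$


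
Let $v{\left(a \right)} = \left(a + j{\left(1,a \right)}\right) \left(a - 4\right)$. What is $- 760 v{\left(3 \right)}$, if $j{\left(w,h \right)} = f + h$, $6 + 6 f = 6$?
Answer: $4560$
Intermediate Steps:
$f = 0$ ($f = -1 + \frac{1}{6} \cdot 6 = -1 + 1 = 0$)
$j{\left(w,h \right)} = h$ ($j{\left(w,h \right)} = 0 + h = h$)
$v{\left(a \right)} = 2 a \left(-4 + a\right)$ ($v{\left(a \right)} = \left(a + a\right) \left(a - 4\right) = 2 a \left(-4 + a\right)$)
$- 760 v{\left(3 \right)} = - 760 \cdot 2 \cdot 3 \left(-4 + 3\right) = - 760 \cdot 2 \cdot 3 \left(-1\right) = \left(-760\right) \left(-6\right) = 4560$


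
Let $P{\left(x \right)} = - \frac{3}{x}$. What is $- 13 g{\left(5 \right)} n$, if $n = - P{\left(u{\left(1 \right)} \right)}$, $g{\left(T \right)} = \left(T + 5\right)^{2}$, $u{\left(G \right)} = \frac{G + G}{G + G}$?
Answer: $-3900$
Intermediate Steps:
$u{\left(G \right)} = 1$ ($u{\left(G \right)} = \frac{2 G}{2 G} = 2 G \frac{1}{2 G} = 1$)
$g{\left(T \right)} = \left(5 + T\right)^{2}$
$n = 3$ ($n = - \frac{-3}{1} = - \left(-3\right) 1 = \left(-1\right) \left(-3\right) = 3$)
$- 13 g{\left(5 \right)} n = - 13 \left(5 + 5\right)^{2} \cdot 3 = - 13 \cdot 10^{2} \cdot 3 = \left(-13\right) 100 \cdot 3 = \left(-1300\right) 3 = -3900$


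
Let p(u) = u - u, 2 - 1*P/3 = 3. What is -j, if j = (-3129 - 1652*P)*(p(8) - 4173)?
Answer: 7624071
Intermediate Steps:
P = -3 (P = 6 - 3*3 = 6 - 9 = -3)
p(u) = 0
j = -7624071 (j = (-3129 - 1652*(-3))*(0 - 4173) = (-3129 + 4956)*(-4173) = 1827*(-4173) = -7624071)
-j = -1*(-7624071) = 7624071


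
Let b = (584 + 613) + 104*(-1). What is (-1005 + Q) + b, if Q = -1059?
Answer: -971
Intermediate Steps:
b = 1093 (b = 1197 - 104 = 1093)
(-1005 + Q) + b = (-1005 - 1059) + 1093 = -2064 + 1093 = -971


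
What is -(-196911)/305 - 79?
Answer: 172816/305 ≈ 566.61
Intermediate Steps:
-(-196911)/305 - 79 = -429*(-459/305) - 79 = 196911/305 - 79 = 172816/305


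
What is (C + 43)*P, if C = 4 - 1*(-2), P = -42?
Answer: -2058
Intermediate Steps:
C = 6 (C = 4 + 2 = 6)
(C + 43)*P = (6 + 43)*(-42) = 49*(-42) = -2058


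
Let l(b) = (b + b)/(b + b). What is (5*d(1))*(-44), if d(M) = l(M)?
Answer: -220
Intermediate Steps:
l(b) = 1 (l(b) = (2*b)/((2*b)) = (2*b)*(1/(2*b)) = 1)
d(M) = 1
(5*d(1))*(-44) = (5*1)*(-44) = 5*(-44) = -220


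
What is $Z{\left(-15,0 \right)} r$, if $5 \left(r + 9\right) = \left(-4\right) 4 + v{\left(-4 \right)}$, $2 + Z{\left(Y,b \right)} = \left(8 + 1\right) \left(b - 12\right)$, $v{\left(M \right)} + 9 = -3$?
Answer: $1606$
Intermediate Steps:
$v{\left(M \right)} = -12$ ($v{\left(M \right)} = -9 - 3 = -12$)
$Z{\left(Y,b \right)} = -110 + 9 b$ ($Z{\left(Y,b \right)} = -2 + \left(8 + 1\right) \left(b - 12\right) = -2 + 9 \left(-12 + b\right) = -2 + \left(-108 + 9 b\right) = -110 + 9 b$)
$r = - \frac{73}{5}$ ($r = -9 + \frac{\left(-4\right) 4 - 12}{5} = -9 + \frac{-16 - 12}{5} = -9 + \frac{1}{5} \left(-28\right) = -9 - \frac{28}{5} = - \frac{73}{5} \approx -14.6$)
$Z{\left(-15,0 \right)} r = \left(-110 + 9 \cdot 0\right) \left(- \frac{73}{5}\right) = \left(-110 + 0\right) \left(- \frac{73}{5}\right) = \left(-110\right) \left(- \frac{73}{5}\right) = 1606$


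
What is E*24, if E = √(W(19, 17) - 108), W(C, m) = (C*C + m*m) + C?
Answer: 24*√561 ≈ 568.45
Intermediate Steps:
W(C, m) = C + C² + m² (W(C, m) = (C² + m²) + C = C + C² + m²)
E = √561 (E = √((19 + 19² + 17²) - 108) = √((19 + 361 + 289) - 108) = √(669 - 108) = √561 ≈ 23.685)
E*24 = √561*24 = 24*√561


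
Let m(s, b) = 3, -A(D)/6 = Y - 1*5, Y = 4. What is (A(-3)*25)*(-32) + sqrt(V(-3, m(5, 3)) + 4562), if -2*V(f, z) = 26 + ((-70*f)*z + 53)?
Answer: -4800 + 3*sqrt(1870)/2 ≈ -4735.1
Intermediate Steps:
A(D) = 6 (A(D) = -6*(4 - 1*5) = -6*(4 - 5) = -6*(-1) = 6)
V(f, z) = -79/2 + 35*f*z (V(f, z) = -(26 + ((-70*f)*z + 53))/2 = -(26 + (-70*f*z + 53))/2 = -(26 + (53 - 70*f*z))/2 = -(79 - 70*f*z)/2 = -79/2 + 35*f*z)
(A(-3)*25)*(-32) + sqrt(V(-3, m(5, 3)) + 4562) = (6*25)*(-32) + sqrt((-79/2 + 35*(-3)*3) + 4562) = 150*(-32) + sqrt((-79/2 - 315) + 4562) = -4800 + sqrt(-709/2 + 4562) = -4800 + sqrt(8415/2) = -4800 + 3*sqrt(1870)/2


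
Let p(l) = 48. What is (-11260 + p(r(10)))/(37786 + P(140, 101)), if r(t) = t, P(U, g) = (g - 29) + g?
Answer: -11212/37959 ≈ -0.29537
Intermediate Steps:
P(U, g) = -29 + 2*g (P(U, g) = (-29 + g) + g = -29 + 2*g)
(-11260 + p(r(10)))/(37786 + P(140, 101)) = (-11260 + 48)/(37786 + (-29 + 2*101)) = -11212/(37786 + (-29 + 202)) = -11212/(37786 + 173) = -11212/37959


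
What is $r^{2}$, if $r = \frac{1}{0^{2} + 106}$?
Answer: $\frac{1}{11236} \approx 8.9 \cdot 10^{-5}$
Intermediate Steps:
$r = \frac{1}{106}$ ($r = \frac{1}{0 + 106} = \frac{1}{106} \approx 0.009434$)
$r^{2} = \left(\frac{1}{106}\right)^{2} = \frac{1}{11236}$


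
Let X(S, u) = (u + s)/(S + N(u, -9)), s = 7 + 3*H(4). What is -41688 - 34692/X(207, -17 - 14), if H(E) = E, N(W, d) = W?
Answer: 467128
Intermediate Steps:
s = 19 (s = 7 + 3*4 = 7 + 12 = 19)
X(S, u) = (19 + u)/(S + u) (X(S, u) = (u + 19)/(S + u) = (19 + u)/(S + u))
-41688 - 34692/X(207, -17 - 14) = -41688 - 34692/((19 + (-17 - 14))/(207 + (-17 - 14))) = -41688 - 34692/((19 - 31)/(207 - 31)) = -41688 - 34692/(-12/176) = -41688 - 34692/((1/176)*(-12)) = -41688 - 34692/(-3/44) = -41688 - 34692*(-44)/3 = -41688 - 1*(-508816) = -41688 + 508816 = 467128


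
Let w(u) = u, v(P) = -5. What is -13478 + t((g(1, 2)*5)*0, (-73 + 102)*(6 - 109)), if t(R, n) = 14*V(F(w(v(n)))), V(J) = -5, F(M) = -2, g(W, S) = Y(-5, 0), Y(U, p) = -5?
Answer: -13548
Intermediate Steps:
g(W, S) = -5
t(R, n) = -70 (t(R, n) = 14*(-5) = -70)
-13478 + t((g(1, 2)*5)*0, (-73 + 102)*(6 - 109)) = -13478 - 70 = -13548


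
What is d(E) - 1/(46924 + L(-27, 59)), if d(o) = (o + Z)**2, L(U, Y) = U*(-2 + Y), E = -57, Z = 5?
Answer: 122721039/45385 ≈ 2704.0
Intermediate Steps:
d(o) = (5 + o)**2 (d(o) = (o + 5)**2 = (5 + o)**2)
d(E) - 1/(46924 + L(-27, 59)) = (5 - 57)**2 - 1/(46924 - 27*(-2 + 59)) = (-52)**2 - 1/(46924 - 27*57) = 2704 - 1/(46924 - 1539) = 2704 - 1/45385 = 122721039/45385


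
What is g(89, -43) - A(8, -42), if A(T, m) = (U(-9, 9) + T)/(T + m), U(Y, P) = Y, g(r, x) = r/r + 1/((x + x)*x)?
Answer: 30517/31433 ≈ 0.97086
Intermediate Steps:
g(r, x) = 1 + 1/(2*x²) (g(r, x) = 1 + 1/(((2*x))*x) = 1 + (1/(2*x))/x = 1 + 1/(2*x²))
A(T, m) = (-9 + T)/(T + m)
g(89, -43) - A(8, -42) = (1 + (½)/(-43)²) - (-9 + 8)/(8 - 42) = (1 + (½)*(1/1849)) - (-1)/(-34) = (1 + 1/3698) - (-1)*(-1)/34 = 3699/3698 - 1*1/34 = 3699/3698 - 1/34 = 30517/31433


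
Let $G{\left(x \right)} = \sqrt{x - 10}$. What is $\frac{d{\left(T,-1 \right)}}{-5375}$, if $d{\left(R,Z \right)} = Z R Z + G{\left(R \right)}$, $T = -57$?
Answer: $\frac{57}{5375} - \frac{i \sqrt{67}}{5375} \approx 0.010605 - 0.0015229 i$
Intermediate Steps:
$G{\left(x \right)} = \sqrt{-10 + x}$
$d{\left(R,Z \right)} = \sqrt{-10 + R} + R Z^{2}$ ($d{\left(R,Z \right)} = Z R Z + \sqrt{-10 + R} = R Z Z + \sqrt{-10 + R} = R Z^{2} + \sqrt{-10 + R} = \sqrt{-10 + R} + R Z^{2}$)
$\frac{d{\left(T,-1 \right)}}{-5375} = \frac{\sqrt{-10 - 57} - 57 \left(-1\right)^{2}}{-5375} = \left(\sqrt{-67} - 57\right) \left(- \frac{1}{5375}\right) = \left(i \sqrt{67} - 57\right) \left(- \frac{1}{5375}\right) = \left(-57 + i \sqrt{67}\right) \left(- \frac{1}{5375}\right) = \frac{57}{5375} - \frac{i \sqrt{67}}{5375}$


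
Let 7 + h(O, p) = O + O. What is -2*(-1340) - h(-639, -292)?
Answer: 3965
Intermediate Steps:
h(O, p) = -7 + 2*O (h(O, p) = -7 + (O + O) = -7 + 2*O)
-2*(-1340) - h(-639, -292) = -2*(-1340) - (-7 + 2*(-639)) = 2680 - (-7 - 1278) = 2680 - 1*(-1285) = 2680 + 1285 = 3965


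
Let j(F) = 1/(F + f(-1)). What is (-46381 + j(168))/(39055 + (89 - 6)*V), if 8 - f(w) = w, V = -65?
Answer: -120727/87615 ≈ -1.3779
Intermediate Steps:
f(w) = 8 - w
j(F) = 1/(9 + F) (j(F) = 1/(F + (8 - 1*(-1))) = 1/(F + (8 + 1)) = 1/(F + 9) = 1/(9 + F))
(-46381 + j(168))/(39055 + (89 - 6)*V) = (-46381 + 1/(9 + 168))/(39055 + (89 - 6)*(-65)) = (-46381 + 1/177)/(39055 + 83*(-65)) = (-46381 + 1/177)/(39055 - 5395) = -8209436/177/33660 = -8209436/177*1/33660 = -120727/87615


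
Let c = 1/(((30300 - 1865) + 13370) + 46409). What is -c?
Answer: -1/88214 ≈ -1.1336e-5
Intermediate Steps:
c = 1/88214 (c = 1/((28435 + 13370) + 46409) = 1/(41805 + 46409) = 1/88214 ≈ 1.1336e-5)
-c = -1*1/88214 = -1/88214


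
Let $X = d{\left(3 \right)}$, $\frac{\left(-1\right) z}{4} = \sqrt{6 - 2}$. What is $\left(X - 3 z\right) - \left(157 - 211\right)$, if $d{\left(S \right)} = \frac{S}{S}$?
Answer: $79$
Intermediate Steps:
$z = -8$ ($z = - 4 \sqrt{6 - 2} = - 4 \sqrt{4} = \left(-4\right) 2 = -8$)
$d{\left(S \right)} = 1$
$X = 1$
$\left(X - 3 z\right) - \left(157 - 211\right) = \left(1 - -24\right) - \left(157 - 211\right) = \left(1 + 24\right) - \left(157 - 211\right) = 25 - -54 = 25 + 54 = 79$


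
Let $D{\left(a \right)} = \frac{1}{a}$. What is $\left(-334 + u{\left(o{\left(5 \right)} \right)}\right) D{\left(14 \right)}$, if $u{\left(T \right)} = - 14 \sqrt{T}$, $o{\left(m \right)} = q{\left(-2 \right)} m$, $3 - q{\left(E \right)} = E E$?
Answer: $- \frac{167}{7} - i \sqrt{5} \approx -23.857 - 2.2361 i$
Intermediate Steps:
$q{\left(E \right)} = 3 - E^{2}$ ($q{\left(E \right)} = 3 - E E = 3 - E^{2}$)
$o{\left(m \right)} = - m$ ($o{\left(m \right)} = \left(3 - \left(-2\right)^{2}\right) m = \left(3 - 4\right) m = - m$)
$\left(-334 + u{\left(o{\left(5 \right)} \right)}\right) D{\left(14 \right)} = \frac{-334 - 14 \sqrt{\left(-1\right) 5}}{14} = \left(-334 - 14 \sqrt{-5}\right) \frac{1}{14} = \left(-334 - 14 i \sqrt{5}\right) \frac{1}{14} = - \frac{167}{7} - i \sqrt{5}$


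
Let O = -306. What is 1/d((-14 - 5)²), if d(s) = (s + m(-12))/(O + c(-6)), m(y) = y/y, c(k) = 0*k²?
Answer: -153/181 ≈ -0.84530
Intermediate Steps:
c(k) = 0
m(y) = 1
d(s) = -1/306 - s/306 (d(s) = (s + 1)/(-306 + 0) = (1 + s)/(-306) = (1 + s)*(-1/306) = -1/306 - s/306)
1/d((-14 - 5)²) = 1/(-1/306 - (-14 - 5)²/306) = 1/(-1/306 - 1/306*(-19)²) = 1/(-1/306 - 1/306*361) = 1/(-1/306 - 361/306) = 1/(-181/153) = -153/181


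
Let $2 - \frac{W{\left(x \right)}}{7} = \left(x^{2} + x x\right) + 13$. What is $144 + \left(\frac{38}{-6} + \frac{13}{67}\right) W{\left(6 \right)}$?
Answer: $\frac{745898}{201} \approx 3710.9$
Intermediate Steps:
$W{\left(x \right)} = -77 - 14 x^{2}$ ($W{\left(x \right)} = 14 - 7 \left(\left(x^{2} + x x\right) + 13\right) = 14 - 7 \left(\left(x^{2} + x^{2}\right) + 13\right) = 14 - 7 \left(2 x^{2} + 13\right) = 14 - 7 \left(13 + 2 x^{2}\right) = 14 - \left(91 + 14 x^{2}\right) = -77 - 14 x^{2}$)
$144 + \left(\frac{38}{-6} + \frac{13}{67}\right) W{\left(6 \right)} = 144 + \left(\frac{38}{-6} + \frac{13}{67}\right) \left(-77 - 14 \cdot 6^{2}\right) = 144 + \left(38 \left(- \frac{1}{6}\right) + 13 \cdot \frac{1}{67}\right) \left(-77 - 504\right) = 144 + \left(- \frac{19}{3} + \frac{13}{67}\right) \left(-77 - 504\right) = 144 - - \frac{716954}{201} = 144 + \frac{716954}{201} = \frac{745898}{201}$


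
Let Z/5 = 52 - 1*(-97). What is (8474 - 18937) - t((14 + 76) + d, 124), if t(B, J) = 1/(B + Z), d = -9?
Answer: -8642439/826 ≈ -10463.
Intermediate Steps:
Z = 745 (Z = 5*(52 - 1*(-97)) = 5*(52 + 97) = 5*149 = 745)
t(B, J) = 1/(745 + B) (t(B, J) = 1/(B + 745) = 1/(745 + B))
(8474 - 18937) - t((14 + 76) + d, 124) = (8474 - 18937) - 1/(745 + ((14 + 76) - 9)) = -10463 - 1/(745 + (90 - 9)) = -10463 - 1/(745 + 81) = -10463 - 1/826 = -8642439/826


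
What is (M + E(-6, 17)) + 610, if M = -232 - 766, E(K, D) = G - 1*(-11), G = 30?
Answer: -347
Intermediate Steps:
E(K, D) = 41 (E(K, D) = 30 - 1*(-11) = 30 + 11 = 41)
M = -998
(M + E(-6, 17)) + 610 = (-998 + 41) + 610 = -957 + 610 = -347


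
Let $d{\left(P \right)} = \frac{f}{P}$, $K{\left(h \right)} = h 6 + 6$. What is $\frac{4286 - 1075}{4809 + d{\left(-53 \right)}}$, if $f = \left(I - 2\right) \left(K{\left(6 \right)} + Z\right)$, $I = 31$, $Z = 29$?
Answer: $\frac{170183}{252818} \approx 0.67314$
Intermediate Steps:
$K{\left(h \right)} = 6 + 6 h$ ($K{\left(h \right)} = 6 h + 6 = 6 + 6 h$)
$f = 2059$ ($f = \left(31 - 2\right) \left(\left(6 + 6 \cdot 6\right) + 29\right) = 29 \left(\left(6 + 36\right) + 29\right) = 29 \left(42 + 29\right) = 29 \cdot 71 = 2059$)
$d{\left(P \right)} = \frac{2059}{P}$
$\frac{4286 - 1075}{4809 + d{\left(-53 \right)}} = \frac{4286 - 1075}{4809 + \frac{2059}{-53}} = \frac{3211}{4809 + 2059 \left(- \frac{1}{53}\right)} = \frac{3211}{4809 - \frac{2059}{53}} = \frac{3211}{\frac{252818}{53}} = 3211 \cdot \frac{53}{252818} = \frac{170183}{252818}$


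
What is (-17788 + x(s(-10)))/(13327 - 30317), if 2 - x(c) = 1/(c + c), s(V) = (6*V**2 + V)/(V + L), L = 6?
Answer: 5246869/5012050 ≈ 1.0469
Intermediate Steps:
s(V) = (V + 6*V**2)/(6 + V) (s(V) = (6*V**2 + V)/(V + 6) = (V + 6*V**2)/(6 + V))
x(c) = 2 - 1/(2*c) (x(c) = 2 - 1/(c + c) = 2 - 1/(2*c))
(-17788 + x(s(-10)))/(13327 - 30317) = (-17788 + (2 - (-(6 - 10)/(10*(1 + 6*(-10))))/2))/(13327 - 30317) = (-17788 + (2 - 2/(5*(1 - 60))/2))/(-16990) = (-17788 + (2 - 1/(2*((-10*(-1/4)*(-59))))))*(-1/16990) = (-17788 + (2 - 1/(2*(-295/2))))*(-1/16990) = (-17788 + (2 - 1/2*(-2/295)))*(-1/16990) = (-17788 + (2 + 1/295))*(-1/16990) = (-17788 + 591/295)*(-1/16990) = -5246869/295*(-1/16990) = 5246869/5012050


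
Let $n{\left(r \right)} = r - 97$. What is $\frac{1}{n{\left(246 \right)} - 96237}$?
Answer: $- \frac{1}{96088} \approx -1.0407 \cdot 10^{-5}$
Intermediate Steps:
$n{\left(r \right)} = -97 + r$
$\frac{1}{n{\left(246 \right)} - 96237} = \frac{1}{\left(-97 + 246\right) - 96237} = \frac{1}{149 - 96237} = \frac{1}{-96088} = - \frac{1}{96088}$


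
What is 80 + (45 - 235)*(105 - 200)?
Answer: 18130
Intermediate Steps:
80 + (45 - 235)*(105 - 200) = 80 - 190*(-95) = 80 + 18050 = 18130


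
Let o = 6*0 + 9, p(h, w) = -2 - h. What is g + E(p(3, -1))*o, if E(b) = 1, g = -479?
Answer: -470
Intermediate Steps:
o = 9 (o = 0 + 9 = 9)
g + E(p(3, -1))*o = -479 + 1*9 = -479 + 9 = -470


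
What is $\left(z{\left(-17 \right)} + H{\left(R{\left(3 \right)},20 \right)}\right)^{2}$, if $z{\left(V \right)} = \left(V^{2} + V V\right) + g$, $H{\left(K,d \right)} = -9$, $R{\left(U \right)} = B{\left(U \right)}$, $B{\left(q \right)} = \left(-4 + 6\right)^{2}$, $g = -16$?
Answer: $305809$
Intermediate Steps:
$B{\left(q \right)} = 4$ ($B{\left(q \right)} = 2^{2} = 4$)
$R{\left(U \right)} = 4$
$z{\left(V \right)} = -16 + 2 V^{2}$ ($z{\left(V \right)} = \left(V^{2} + V V\right) - 16 = \left(V^{2} + V^{2}\right) - 16 = 2 V^{2} - 16 = -16 + 2 V^{2}$)
$\left(z{\left(-17 \right)} + H{\left(R{\left(3 \right)},20 \right)}\right)^{2} = \left(\left(-16 + 2 \left(-17\right)^{2}\right) - 9\right)^{2} = \left(\left(-16 + 2 \cdot 289\right) - 9\right)^{2} = \left(\left(-16 + 578\right) - 9\right)^{2} = \left(562 - 9\right)^{2} = 553^{2} = 305809$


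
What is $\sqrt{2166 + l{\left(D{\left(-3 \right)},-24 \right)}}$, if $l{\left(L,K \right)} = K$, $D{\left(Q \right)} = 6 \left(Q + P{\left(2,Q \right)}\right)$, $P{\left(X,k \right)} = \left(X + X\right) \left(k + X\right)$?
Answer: $3 \sqrt{238} \approx 46.282$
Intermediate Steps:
$P{\left(X,k \right)} = 2 X \left(X + k\right)$
$D{\left(Q \right)} = 48 + 30 Q$ ($D{\left(Q \right)} = 6 \left(Q + 2 \cdot 2 \left(2 + Q\right)\right) = 6 \left(Q + \left(8 + 4 Q\right)\right) = 6 \left(8 + 5 Q\right) = 48 + 30 Q$)
$\sqrt{2166 + l{\left(D{\left(-3 \right)},-24 \right)}} = \sqrt{2166 - 24} = \sqrt{2142} = 3 \sqrt{238}$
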